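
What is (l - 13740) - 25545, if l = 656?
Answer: -38629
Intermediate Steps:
(l - 13740) - 25545 = (656 - 13740) - 25545 = -13084 - 25545 = -38629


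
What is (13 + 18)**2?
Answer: 961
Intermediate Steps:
(13 + 18)**2 = 31**2 = 961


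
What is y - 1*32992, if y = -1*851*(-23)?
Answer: -13419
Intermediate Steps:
y = 19573 (y = -851*(-23) = 19573)
y - 1*32992 = 19573 - 1*32992 = 19573 - 32992 = -13419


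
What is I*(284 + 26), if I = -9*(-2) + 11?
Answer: 8990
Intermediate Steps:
I = 29 (I = 18 + 11 = 29)
I*(284 + 26) = 29*(284 + 26) = 29*310 = 8990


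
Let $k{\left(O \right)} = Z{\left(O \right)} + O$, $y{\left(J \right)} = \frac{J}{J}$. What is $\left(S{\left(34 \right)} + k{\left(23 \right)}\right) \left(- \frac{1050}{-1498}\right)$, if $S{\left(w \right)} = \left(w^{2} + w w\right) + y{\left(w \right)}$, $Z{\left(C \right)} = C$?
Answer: $\frac{176925}{107} \approx 1653.5$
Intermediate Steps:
$y{\left(J \right)} = 1$
$S{\left(w \right)} = 1 + 2 w^{2}$ ($S{\left(w \right)} = \left(w^{2} + w w\right) + 1 = \left(w^{2} + w^{2}\right) + 1 = 2 w^{2} + 1 = 1 + 2 w^{2}$)
$k{\left(O \right)} = 2 O$ ($k{\left(O \right)} = O + O = 2 O$)
$\left(S{\left(34 \right)} + k{\left(23 \right)}\right) \left(- \frac{1050}{-1498}\right) = \left(\left(1 + 2 \cdot 34^{2}\right) + 2 \cdot 23\right) \left(- \frac{1050}{-1498}\right) = \left(\left(1 + 2 \cdot 1156\right) + 46\right) \left(\left(-1050\right) \left(- \frac{1}{1498}\right)\right) = \left(\left(1 + 2312\right) + 46\right) \frac{75}{107} = \left(2313 + 46\right) \frac{75}{107} = 2359 \cdot \frac{75}{107} = \frac{176925}{107}$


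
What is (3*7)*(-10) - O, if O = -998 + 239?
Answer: 549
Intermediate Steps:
O = -759
(3*7)*(-10) - O = (3*7)*(-10) - 1*(-759) = 21*(-10) + 759 = -210 + 759 = 549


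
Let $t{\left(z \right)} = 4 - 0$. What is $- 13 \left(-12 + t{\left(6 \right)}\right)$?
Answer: $104$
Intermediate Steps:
$t{\left(z \right)} = 4$ ($t{\left(z \right)} = 4 + 0 = 4$)
$- 13 \left(-12 + t{\left(6 \right)}\right) = - 13 \left(-12 + 4\right) = \left(-13\right) \left(-8\right) = 104$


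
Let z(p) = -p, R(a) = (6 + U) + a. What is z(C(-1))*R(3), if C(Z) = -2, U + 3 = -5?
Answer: 2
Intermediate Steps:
U = -8 (U = -3 - 5 = -8)
R(a) = -2 + a (R(a) = (6 - 8) + a = -2 + a)
z(C(-1))*R(3) = (-1*(-2))*(-2 + 3) = 2*1 = 2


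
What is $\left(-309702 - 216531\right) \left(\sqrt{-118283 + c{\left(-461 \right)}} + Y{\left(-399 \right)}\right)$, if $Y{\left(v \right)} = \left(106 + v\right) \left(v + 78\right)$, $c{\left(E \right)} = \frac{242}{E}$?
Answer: $-49493792349 - \frac{1578699 i \sqrt{2793081445}}{461} \approx -4.9494 \cdot 10^{10} - 1.8098 \cdot 10^{8} i$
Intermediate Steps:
$Y{\left(v \right)} = \left(78 + v\right) \left(106 + v\right)$ ($Y{\left(v \right)} = \left(106 + v\right) \left(78 + v\right) = \left(78 + v\right) \left(106 + v\right)$)
$\left(-309702 - 216531\right) \left(\sqrt{-118283 + c{\left(-461 \right)}} + Y{\left(-399 \right)}\right) = \left(-309702 - 216531\right) \left(\sqrt{-118283 + \frac{242}{-461}} + \left(8268 + \left(-399\right)^{2} + 184 \left(-399\right)\right)\right) = - 526233 \left(\sqrt{-118283 + 242 \left(- \frac{1}{461}\right)} + \left(8268 + 159201 - 73416\right)\right) = - 526233 \left(\sqrt{-118283 - \frac{242}{461}} + 94053\right) = - 526233 \left(\sqrt{- \frac{54528705}{461}} + 94053\right) = - 526233 \left(\frac{3 i \sqrt{2793081445}}{461} + 94053\right) = - 526233 \left(94053 + \frac{3 i \sqrt{2793081445}}{461}\right) = -49493792349 - \frac{1578699 i \sqrt{2793081445}}{461}$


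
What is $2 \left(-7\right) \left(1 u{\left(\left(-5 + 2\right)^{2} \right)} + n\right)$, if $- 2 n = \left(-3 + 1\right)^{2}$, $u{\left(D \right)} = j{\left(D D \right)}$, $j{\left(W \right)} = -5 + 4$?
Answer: $42$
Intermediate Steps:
$j{\left(W \right)} = -1$
$u{\left(D \right)} = -1$
$n = -2$ ($n = - \frac{\left(-3 + 1\right)^{2}}{2} = - \frac{\left(-2\right)^{2}}{2} = \left(- \frac{1}{2}\right) 4 = -2$)
$2 \left(-7\right) \left(1 u{\left(\left(-5 + 2\right)^{2} \right)} + n\right) = 2 \left(-7\right) \left(1 \left(-1\right) - 2\right) = - 14 \left(-1 - 2\right) = \left(-14\right) \left(-3\right) = 42$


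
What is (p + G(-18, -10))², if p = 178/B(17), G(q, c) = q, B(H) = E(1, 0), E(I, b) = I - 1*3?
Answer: 11449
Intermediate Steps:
E(I, b) = -3 + I (E(I, b) = I - 3 = -3 + I)
B(H) = -2 (B(H) = -3 + 1 = -2)
p = -89 (p = 178/(-2) = 178*(-½) = -89)
(p + G(-18, -10))² = (-89 - 18)² = (-107)² = 11449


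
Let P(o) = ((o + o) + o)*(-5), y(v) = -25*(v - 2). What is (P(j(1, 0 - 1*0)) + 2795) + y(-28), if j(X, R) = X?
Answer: 3530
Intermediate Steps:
y(v) = 50 - 25*v (y(v) = -25*(-2 + v) = 50 - 25*v)
P(o) = -15*o (P(o) = (2*o + o)*(-5) = (3*o)*(-5) = -15*o)
(P(j(1, 0 - 1*0)) + 2795) + y(-28) = (-15*1 + 2795) + (50 - 25*(-28)) = (-15 + 2795) + (50 + 700) = 2780 + 750 = 3530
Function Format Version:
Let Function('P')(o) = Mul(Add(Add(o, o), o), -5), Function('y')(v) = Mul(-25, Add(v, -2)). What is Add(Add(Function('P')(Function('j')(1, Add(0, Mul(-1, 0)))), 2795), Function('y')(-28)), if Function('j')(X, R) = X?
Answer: 3530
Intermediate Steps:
Function('y')(v) = Add(50, Mul(-25, v)) (Function('y')(v) = Mul(-25, Add(-2, v)) = Add(50, Mul(-25, v)))
Function('P')(o) = Mul(-15, o) (Function('P')(o) = Mul(Add(Mul(2, o), o), -5) = Mul(Mul(3, o), -5) = Mul(-15, o))
Add(Add(Function('P')(Function('j')(1, Add(0, Mul(-1, 0)))), 2795), Function('y')(-28)) = Add(Add(Mul(-15, 1), 2795), Add(50, Mul(-25, -28))) = Add(Add(-15, 2795), Add(50, 700)) = Add(2780, 750) = 3530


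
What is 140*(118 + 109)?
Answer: 31780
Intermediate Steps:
140*(118 + 109) = 140*227 = 31780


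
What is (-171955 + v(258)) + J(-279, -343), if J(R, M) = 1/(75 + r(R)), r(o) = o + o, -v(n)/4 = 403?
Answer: -83832862/483 ≈ -1.7357e+5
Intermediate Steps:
v(n) = -1612 (v(n) = -4*403 = -1612)
r(o) = 2*o
J(R, M) = 1/(75 + 2*R)
(-171955 + v(258)) + J(-279, -343) = (-171955 - 1612) + 1/(75 + 2*(-279)) = -173567 + 1/(75 - 558) = -173567 + 1/(-483) = -173567 - 1/483 = -83832862/483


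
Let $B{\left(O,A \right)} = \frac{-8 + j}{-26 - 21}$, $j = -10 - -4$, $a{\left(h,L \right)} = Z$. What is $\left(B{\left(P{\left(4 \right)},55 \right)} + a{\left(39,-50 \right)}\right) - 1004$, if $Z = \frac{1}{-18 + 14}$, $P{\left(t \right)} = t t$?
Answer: $- \frac{188743}{188} \approx -1004.0$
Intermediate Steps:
$P{\left(t \right)} = t^{2}$
$Z = - \frac{1}{4}$ ($Z = \frac{1}{-4} = - \frac{1}{4} \approx -0.25$)
$a{\left(h,L \right)} = - \frac{1}{4}$
$j = -6$ ($j = -10 + 4 = -6$)
$B{\left(O,A \right)} = \frac{14}{47}$ ($B{\left(O,A \right)} = \frac{-8 - 6}{-26 - 21} = - \frac{14}{-47} = \left(-14\right) \left(- \frac{1}{47}\right) = \frac{14}{47}$)
$\left(B{\left(P{\left(4 \right)},55 \right)} + a{\left(39,-50 \right)}\right) - 1004 = \left(\frac{14}{47} - \frac{1}{4}\right) - 1004 = \frac{9}{188} - 1004 = - \frac{188743}{188}$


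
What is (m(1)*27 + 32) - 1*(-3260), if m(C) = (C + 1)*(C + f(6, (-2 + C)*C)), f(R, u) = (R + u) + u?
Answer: 3562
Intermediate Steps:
f(R, u) = R + 2*u
m(C) = (1 + C)*(6 + C + 2*C*(-2 + C)) (m(C) = (C + 1)*(C + (6 + 2*((-2 + C)*C))) = (1 + C)*(C + (6 + 2*(C*(-2 + C)))) = (1 + C)*(C + (6 + 2*C*(-2 + C))) = (1 + C)*(6 + C + 2*C*(-2 + C)))
(m(1)*27 + 32) - 1*(-3260) = ((6 - 1*1² + 2*1³ + 3*1)*27 + 32) - 1*(-3260) = ((6 - 1*1 + 2*1 + 3)*27 + 32) + 3260 = ((6 - 1 + 2 + 3)*27 + 32) + 3260 = (10*27 + 32) + 3260 = (270 + 32) + 3260 = 302 + 3260 = 3562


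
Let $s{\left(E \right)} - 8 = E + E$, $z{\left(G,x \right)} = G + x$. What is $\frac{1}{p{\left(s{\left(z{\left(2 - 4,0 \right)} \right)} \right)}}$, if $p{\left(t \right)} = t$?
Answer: $\frac{1}{4} \approx 0.25$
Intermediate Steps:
$s{\left(E \right)} = 8 + 2 E$ ($s{\left(E \right)} = 8 + \left(E + E\right) = 8 + 2 E$)
$\frac{1}{p{\left(s{\left(z{\left(2 - 4,0 \right)} \right)} \right)}} = \frac{1}{8 + 2 \left(\left(2 - 4\right) + 0\right)} = \frac{1}{8 + 2 \left(-2 + 0\right)} = \frac{1}{8 + 2 \left(-2\right)} = \frac{1}{8 - 4} = \frac{1}{4}$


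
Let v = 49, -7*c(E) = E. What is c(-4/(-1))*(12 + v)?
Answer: -244/7 ≈ -34.857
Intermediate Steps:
c(E) = -E/7
c(-4/(-1))*(12 + v) = (-(-4)/(7*(-1)))*(12 + 49) = -(-4)*(-1)/7*61 = -1/7*4*61 = -4/7*61 = -244/7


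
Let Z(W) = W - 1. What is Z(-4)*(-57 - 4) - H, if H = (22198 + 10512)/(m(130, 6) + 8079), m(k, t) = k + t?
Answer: 494573/1643 ≈ 301.02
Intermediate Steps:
Z(W) = -1 + W
H = 6542/1643 (H = (22198 + 10512)/((130 + 6) + 8079) = 32710/(136 + 8079) = 32710/8215 = 32710*(1/8215) = 6542/1643 ≈ 3.9817)
Z(-4)*(-57 - 4) - H = (-1 - 4)*(-57 - 4) - 1*6542/1643 = -5*(-61) - 6542/1643 = 305 - 6542/1643 = 494573/1643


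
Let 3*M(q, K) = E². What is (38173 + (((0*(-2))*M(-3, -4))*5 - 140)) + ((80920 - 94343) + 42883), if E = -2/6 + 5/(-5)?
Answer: 67493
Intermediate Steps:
E = -4/3 (E = -2*⅙ + 5*(-⅕) = -⅓ - 1 = -4/3 ≈ -1.3333)
M(q, K) = 16/27 (M(q, K) = (-4/3)²/3 = (⅓)*(16/9) = 16/27)
(38173 + (((0*(-2))*M(-3, -4))*5 - 140)) + ((80920 - 94343) + 42883) = (38173 + (((0*(-2))*(16/27))*5 - 140)) + ((80920 - 94343) + 42883) = (38173 + ((0*(16/27))*5 - 140)) + (-13423 + 42883) = (38173 + (0*5 - 140)) + 29460 = (38173 + (0 - 140)) + 29460 = (38173 - 140) + 29460 = 38033 + 29460 = 67493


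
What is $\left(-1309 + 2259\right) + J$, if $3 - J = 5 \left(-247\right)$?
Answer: $2188$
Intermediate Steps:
$J = 1238$ ($J = 3 - 5 \left(-247\right) = 3 - -1235 = 3 + 1235 = 1238$)
$\left(-1309 + 2259\right) + J = \left(-1309 + 2259\right) + 1238 = 950 + 1238 = 2188$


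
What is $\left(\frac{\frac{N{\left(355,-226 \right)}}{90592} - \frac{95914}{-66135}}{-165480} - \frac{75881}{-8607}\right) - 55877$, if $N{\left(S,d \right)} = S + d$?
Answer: $- \frac{8363888189666619758353}{149707536899961600} \approx -55868.0$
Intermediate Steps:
$\left(\frac{\frac{N{\left(355,-226 \right)}}{90592} - \frac{95914}{-66135}}{-165480} - \frac{75881}{-8607}\right) - 55877 = \left(\frac{\frac{355 - 226}{90592} - \frac{95914}{-66135}}{-165480} - \frac{75881}{-8607}\right) - 55877 = \left(\left(129 \cdot \frac{1}{90592} - - \frac{95914}{66135}\right) \left(- \frac{1}{165480}\right) - - \frac{75881}{8607}\right) - 55877 = \left(\left(\frac{129}{90592} + \frac{95914}{66135}\right) \left(- \frac{1}{165480}\right) + \frac{75881}{8607}\right) - 55877 = \left(\frac{8697572503}{5991301920} \left(- \frac{1}{165480}\right) + \frac{75881}{8607}\right) - 55877 = \left(- \frac{8697572503}{991440641721600} + \frac{75881}{8607}\right) - 55877 = \frac{1319849692534564847}{149707536899961600} - 55877 = - \frac{8363888189666619758353}{149707536899961600}$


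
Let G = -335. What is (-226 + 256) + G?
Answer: -305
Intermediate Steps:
(-226 + 256) + G = (-226 + 256) - 335 = 30 - 335 = -305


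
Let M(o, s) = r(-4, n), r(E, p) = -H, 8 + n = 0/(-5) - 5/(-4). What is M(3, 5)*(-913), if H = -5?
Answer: -4565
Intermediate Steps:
n = -27/4 (n = -8 + (0/(-5) - 5/(-4)) = -8 + (0*(-1/5) - 5*(-1/4)) = -8 + (0 + 5/4) = -8 + 5/4 = -27/4 ≈ -6.7500)
r(E, p) = 5 (r(E, p) = -1*(-5) = 5)
M(o, s) = 5
M(3, 5)*(-913) = 5*(-913) = -4565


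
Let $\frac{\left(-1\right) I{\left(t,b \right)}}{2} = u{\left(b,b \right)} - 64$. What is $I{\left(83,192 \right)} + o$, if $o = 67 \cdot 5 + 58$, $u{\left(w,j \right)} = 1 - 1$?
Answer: $521$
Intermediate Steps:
$u{\left(w,j \right)} = 0$ ($u{\left(w,j \right)} = 1 - 1 = 0$)
$I{\left(t,b \right)} = 128$ ($I{\left(t,b \right)} = - 2 \left(0 - 64\right) = \left(-2\right) \left(-64\right) = 128$)
$o = 393$ ($o = 335 + 58 = 393$)
$I{\left(83,192 \right)} + o = 128 + 393 = 521$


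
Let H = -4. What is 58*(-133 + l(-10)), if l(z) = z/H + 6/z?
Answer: -38019/5 ≈ -7603.8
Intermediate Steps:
l(z) = 6/z - z/4 (l(z) = z/(-4) + 6/z = z*(-¼) + 6/z = -z/4 + 6/z = 6/z - z/4)
58*(-133 + l(-10)) = 58*(-133 + (6/(-10) - ¼*(-10))) = 58*(-133 + (6*(-⅒) + 5/2)) = 58*(-133 + (-⅗ + 5/2)) = 58*(-133 + 19/10) = 58*(-1311/10) = -38019/5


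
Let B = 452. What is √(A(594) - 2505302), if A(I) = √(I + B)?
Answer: √(-2505302 + √1046) ≈ 1582.8*I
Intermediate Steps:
A(I) = √(452 + I) (A(I) = √(I + 452) = √(452 + I))
√(A(594) - 2505302) = √(√(452 + 594) - 2505302) = √(√1046 - 2505302) = √(-2505302 + √1046)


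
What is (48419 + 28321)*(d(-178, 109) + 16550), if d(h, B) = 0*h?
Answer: 1270047000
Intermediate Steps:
d(h, B) = 0
(48419 + 28321)*(d(-178, 109) + 16550) = (48419 + 28321)*(0 + 16550) = 76740*16550 = 1270047000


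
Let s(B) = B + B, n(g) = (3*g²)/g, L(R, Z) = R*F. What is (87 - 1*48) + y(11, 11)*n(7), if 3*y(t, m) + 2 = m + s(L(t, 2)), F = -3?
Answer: -360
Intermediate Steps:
L(R, Z) = -3*R (L(R, Z) = R*(-3) = -3*R)
n(g) = 3*g
s(B) = 2*B
y(t, m) = -⅔ - 2*t + m/3 (y(t, m) = -⅔ + (m + 2*(-3*t))/3 = -⅔ + (m - 6*t)/3 = -⅔ + (-2*t + m/3) = -⅔ - 2*t + m/3)
(87 - 1*48) + y(11, 11)*n(7) = (87 - 1*48) + (-⅔ - 2*11 + (⅓)*11)*(3*7) = (87 - 48) + (-⅔ - 22 + 11/3)*21 = 39 - 19*21 = 39 - 399 = -360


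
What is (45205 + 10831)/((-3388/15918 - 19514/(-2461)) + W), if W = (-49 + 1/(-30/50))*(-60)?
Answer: 39199381413/2131997284 ≈ 18.386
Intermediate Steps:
W = 3040 (W = (-49 + 1/(-30*1/50))*(-60) = (-49 + 1/(-3/5))*(-60) = (-49 - 5/3)*(-60) = -152/3*(-60) = 3040)
(45205 + 10831)/((-3388/15918 - 19514/(-2461)) + W) = (45205 + 10831)/((-3388/15918 - 19514/(-2461)) + 3040) = 56036/((-3388*1/15918 - 19514*(-1/2461)) + 3040) = 56036/((-242/1137 + 19514/2461) + 3040) = 56036/(21591856/2798157 + 3040) = 56036/(8527989136/2798157) = 56036*(2798157/8527989136) = 39199381413/2131997284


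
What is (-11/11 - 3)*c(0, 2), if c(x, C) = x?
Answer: 0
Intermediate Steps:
(-11/11 - 3)*c(0, 2) = (-11/11 - 3)*0 = (-11*1/11 - 3)*0 = (-1 - 3)*0 = -4*0 = 0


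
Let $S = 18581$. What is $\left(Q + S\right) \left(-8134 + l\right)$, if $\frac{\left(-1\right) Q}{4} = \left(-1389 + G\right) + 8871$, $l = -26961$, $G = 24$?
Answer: $401592085$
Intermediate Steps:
$Q = -30024$ ($Q = - 4 \left(\left(-1389 + 24\right) + 8871\right) = - 4 \left(-1365 + 8871\right) = \left(-4\right) 7506 = -30024$)
$\left(Q + S\right) \left(-8134 + l\right) = \left(-30024 + 18581\right) \left(-8134 - 26961\right) = \left(-11443\right) \left(-35095\right) = 401592085$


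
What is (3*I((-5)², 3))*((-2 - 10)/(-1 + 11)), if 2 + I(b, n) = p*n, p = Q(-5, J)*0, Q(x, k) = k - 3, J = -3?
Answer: 36/5 ≈ 7.2000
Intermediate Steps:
Q(x, k) = -3 + k
p = 0 (p = (-3 - 3)*0 = -6*0 = 0)
I(b, n) = -2 (I(b, n) = -2 + 0*n = -2 + 0 = -2)
(3*I((-5)², 3))*((-2 - 10)/(-1 + 11)) = (3*(-2))*((-2 - 10)/(-1 + 11)) = -(-72)/10 = -6*(-6/5) = 36/5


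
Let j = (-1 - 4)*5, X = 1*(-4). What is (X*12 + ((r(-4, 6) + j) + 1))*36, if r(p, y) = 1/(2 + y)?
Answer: -5175/2 ≈ -2587.5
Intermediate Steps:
X = -4
j = -25 (j = -5*5 = -25)
(X*12 + ((r(-4, 6) + j) + 1))*36 = (-4*12 + ((1/(2 + 6) - 25) + 1))*36 = (-48 + ((1/8 - 25) + 1))*36 = (-48 + ((⅛ - 25) + 1))*36 = (-48 + (-199/8 + 1))*36 = (-48 - 191/8)*36 = -575/8*36 = -5175/2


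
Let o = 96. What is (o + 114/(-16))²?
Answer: 505521/64 ≈ 7898.8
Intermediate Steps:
(o + 114/(-16))² = (96 + 114/(-16))² = (96 + 114*(-1/16))² = (96 - 57/8)² = (711/8)² = 505521/64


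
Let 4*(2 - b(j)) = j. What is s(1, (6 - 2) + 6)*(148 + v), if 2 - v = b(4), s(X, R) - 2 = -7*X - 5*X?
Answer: -1490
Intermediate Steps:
s(X, R) = 2 - 12*X (s(X, R) = 2 + (-7*X - 5*X) = 2 - 12*X)
b(j) = 2 - j/4
v = 1 (v = 2 - (2 - ¼*4) = 2 - (2 - 1) = 2 - 1*1 = 2 - 1 = 1)
s(1, (6 - 2) + 6)*(148 + v) = (2 - 12*1)*(148 + 1) = (2 - 12)*149 = -10*149 = -1490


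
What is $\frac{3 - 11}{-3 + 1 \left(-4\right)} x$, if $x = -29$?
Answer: $- \frac{232}{7} \approx -33.143$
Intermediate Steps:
$\frac{3 - 11}{-3 + 1 \left(-4\right)} x = \frac{3 - 11}{-3 + 1 \left(-4\right)} \left(-29\right) = - \frac{8}{-3 - 4} \left(-29\right) = - \frac{8}{-7} \left(-29\right) = \left(-8\right) \left(- \frac{1}{7}\right) \left(-29\right) = \frac{8}{7} \left(-29\right) = - \frac{232}{7}$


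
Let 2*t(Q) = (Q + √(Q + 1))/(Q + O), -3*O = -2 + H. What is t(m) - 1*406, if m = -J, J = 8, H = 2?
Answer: -811/2 - I*√7/16 ≈ -405.5 - 0.16536*I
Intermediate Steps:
m = -8 (m = -1*8 = -8)
O = 0 (O = -(-2 + 2)/3 = -⅓*0 = 0)
t(Q) = (Q + √(1 + Q))/(2*Q) (t(Q) = ((Q + √(Q + 1))/(Q + 0))/2 = ((Q + √(1 + Q))/Q)/2 = (Q + √(1 + Q))/(2*Q))
t(m) - 1*406 = (½)*(-8 + √(1 - 8))/(-8) - 1*406 = (½)*(-⅛)*(-8 + √(-7)) - 406 = (½)*(-⅛)*(-8 + I*√7) - 406 = (½ - I*√7/16) - 406 = -811/2 - I*√7/16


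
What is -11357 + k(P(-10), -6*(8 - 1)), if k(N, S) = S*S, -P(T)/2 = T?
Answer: -9593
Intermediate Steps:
P(T) = -2*T
k(N, S) = S**2
-11357 + k(P(-10), -6*(8 - 1)) = -11357 + (-6*(8 - 1))**2 = -11357 + (-6*7)**2 = -11357 + (-42)**2 = -11357 + 1764 = -9593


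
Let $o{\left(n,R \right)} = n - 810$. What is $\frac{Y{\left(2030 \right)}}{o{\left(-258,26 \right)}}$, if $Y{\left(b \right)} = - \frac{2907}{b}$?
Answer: $\frac{969}{722680} \approx 0.0013408$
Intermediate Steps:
$o{\left(n,R \right)} = -810 + n$ ($o{\left(n,R \right)} = n - 810 = -810 + n$)
$\frac{Y{\left(2030 \right)}}{o{\left(-258,26 \right)}} = \frac{\left(-2907\right) \frac{1}{2030}}{-810 - 258} = \frac{\left(-2907\right) \frac{1}{2030}}{-1068} = \left(- \frac{2907}{2030}\right) \left(- \frac{1}{1068}\right) = \frac{969}{722680}$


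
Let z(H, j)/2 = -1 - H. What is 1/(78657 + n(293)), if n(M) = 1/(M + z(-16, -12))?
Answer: 323/25406212 ≈ 1.2713e-5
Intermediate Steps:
z(H, j) = -2 - 2*H (z(H, j) = 2*(-1 - H) = -2 - 2*H)
n(M) = 1/(30 + M) (n(M) = 1/(M + (-2 - 2*(-16))) = 1/(M + (-2 + 32)) = 1/(M + 30) = 1/(30 + M))
1/(78657 + n(293)) = 1/(78657 + 1/(30 + 293)) = 1/(78657 + 1/323) = 1/(25406212/323) = 323/25406212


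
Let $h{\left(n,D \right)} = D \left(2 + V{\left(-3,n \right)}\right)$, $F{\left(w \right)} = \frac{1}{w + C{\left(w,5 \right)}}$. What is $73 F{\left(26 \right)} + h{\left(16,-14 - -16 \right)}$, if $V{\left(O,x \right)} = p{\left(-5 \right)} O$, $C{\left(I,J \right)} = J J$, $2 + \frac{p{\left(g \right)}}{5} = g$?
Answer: $\frac{10987}{51} \approx 215.43$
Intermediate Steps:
$p{\left(g \right)} = -10 + 5 g$
$C{\left(I,J \right)} = J^{2}$
$V{\left(O,x \right)} = - 35 O$ ($V{\left(O,x \right)} = \left(-10 + 5 \left(-5\right)\right) O = \left(-10 - 25\right) O = - 35 O$)
$F{\left(w \right)} = \frac{1}{25 + w}$ ($F{\left(w \right)} = \frac{1}{w + 5^{2}} = \frac{1}{w + 25} = \frac{1}{25 + w}$)
$h{\left(n,D \right)} = 107 D$ ($h{\left(n,D \right)} = D \left(2 - -105\right) = D \left(2 + 105\right) = D 107 = 107 D$)
$73 F{\left(26 \right)} + h{\left(16,-14 - -16 \right)} = \frac{73}{25 + 26} + 107 \left(-14 - -16\right) = \frac{73}{51} + 107 \left(-14 + 16\right) = 73 \cdot \frac{1}{51} + 107 \cdot 2 = \frac{73}{51} + 214 = \frac{10987}{51}$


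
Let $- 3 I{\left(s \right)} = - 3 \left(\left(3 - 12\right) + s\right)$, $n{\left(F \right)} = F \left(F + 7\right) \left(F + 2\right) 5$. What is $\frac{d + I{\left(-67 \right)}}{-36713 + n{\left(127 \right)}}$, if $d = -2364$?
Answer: $- \frac{2440}{10939897} \approx -0.00022304$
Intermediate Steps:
$n{\left(F \right)} = 5 F \left(2 + F\right) \left(7 + F\right)$ ($n{\left(F \right)} = F \left(7 + F\right) \left(2 + F\right) 5 = F \left(2 + F\right) \left(7 + F\right) 5 = 5 F \left(2 + F\right) \left(7 + F\right)$)
$I{\left(s \right)} = -9 + s$ ($I{\left(s \right)} = - \frac{\left(-3\right) \left(\left(3 - 12\right) + s\right)}{3} = - \frac{\left(-3\right) \left(-9 + s\right)}{3} = - \frac{27 - 3 s}{3} = -9 + s$)
$\frac{d + I{\left(-67 \right)}}{-36713 + n{\left(127 \right)}} = \frac{-2364 - 76}{-36713 + 5 \cdot 127 \left(14 + 127^{2} + 9 \cdot 127\right)} = \frac{-2364 - 76}{-36713 + 5 \cdot 127 \left(14 + 16129 + 1143\right)} = - \frac{2440}{-36713 + 5 \cdot 127 \cdot 17286} = - \frac{2440}{-36713 + 10976610} = - \frac{2440}{10939897}$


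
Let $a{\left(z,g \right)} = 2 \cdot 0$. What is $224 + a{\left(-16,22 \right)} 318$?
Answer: $224$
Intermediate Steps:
$a{\left(z,g \right)} = 0$
$224 + a{\left(-16,22 \right)} 318 = 224 + 0 \cdot 318 = 224 + 0 = 224$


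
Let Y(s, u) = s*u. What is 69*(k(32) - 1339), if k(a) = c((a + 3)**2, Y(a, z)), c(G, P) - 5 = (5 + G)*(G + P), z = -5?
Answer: 90294504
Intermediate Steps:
c(G, P) = 5 + (5 + G)*(G + P)
k(a) = 5 + (3 + a)**4 - 25*a + 5*(3 + a)**2 - 5*a*(3 + a)**2 (k(a) = 5 + ((a + 3)**2)**2 + 5*(a + 3)**2 + 5*(a*(-5)) + (a + 3)**2*(a*(-5)) = 5 + ((3 + a)**2)**2 + 5*(3 + a)**2 + 5*(-5*a) + (3 + a)**2*(-5*a) = 5 + (3 + a)**4 + 5*(3 + a)**2 - 25*a - 5*a*(3 + a)**2 = 5 + (3 + a)**4 - 25*a + 5*(3 + a)**2 - 5*a*(3 + a)**2)
69*(k(32) - 1339) = 69*((131 + 32**4 + 7*32**3 + 29*32**2 + 68*32) - 1339) = 69*((131 + 1048576 + 7*32768 + 29*1024 + 2176) - 1339) = 69*((131 + 1048576 + 229376 + 29696 + 2176) - 1339) = 69*(1309955 - 1339) = 69*1308616 = 90294504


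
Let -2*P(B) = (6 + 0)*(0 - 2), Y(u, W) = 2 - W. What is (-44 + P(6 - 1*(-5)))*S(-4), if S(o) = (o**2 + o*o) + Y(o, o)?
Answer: -1444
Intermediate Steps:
S(o) = 2 - o + 2*o**2 (S(o) = (o**2 + o*o) + (2 - o) = (o**2 + o**2) + (2 - o) = 2*o**2 + (2 - o) = 2 - o + 2*o**2)
P(B) = 6 (P(B) = -(6 + 0)*(0 - 2)/2 = -3*(-2) = -1/2*(-12) = 6)
(-44 + P(6 - 1*(-5)))*S(-4) = (-44 + 6)*(2 - 1*(-4) + 2*(-4)**2) = -38*(2 + 4 + 2*16) = -38*(2 + 4 + 32) = -38*38 = -1444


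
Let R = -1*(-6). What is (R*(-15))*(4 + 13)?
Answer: -1530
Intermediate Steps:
R = 6
(R*(-15))*(4 + 13) = (6*(-15))*(4 + 13) = -90*17 = -1530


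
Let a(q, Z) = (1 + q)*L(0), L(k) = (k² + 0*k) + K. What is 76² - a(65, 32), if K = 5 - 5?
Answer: 5776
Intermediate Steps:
K = 0
L(k) = k² (L(k) = (k² + 0*k) + 0 = (k² + 0) + 0 = k² + 0 = k²)
a(q, Z) = 0 (a(q, Z) = (1 + q)*0² = (1 + q)*0 = 0)
76² - a(65, 32) = 76² - 1*0 = 5776 + 0 = 5776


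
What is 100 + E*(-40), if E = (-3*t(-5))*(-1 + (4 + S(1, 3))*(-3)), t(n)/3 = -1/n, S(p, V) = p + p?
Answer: -1268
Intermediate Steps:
S(p, V) = 2*p
t(n) = -3/n (t(n) = 3*(-1/n) = -3/n)
E = 171/5 (E = (-(-9)/(-5))*(-1 + (4 + 2*1)*(-3)) = (-(-9)*(-1)/5)*(-1 + (4 + 2)*(-3)) = (-3*⅗)*(-1 + 6*(-3)) = -9*(-1 - 18)/5 = -9/5*(-19) = 171/5 ≈ 34.200)
100 + E*(-40) = 100 + (171/5)*(-40) = 100 - 1368 = -1268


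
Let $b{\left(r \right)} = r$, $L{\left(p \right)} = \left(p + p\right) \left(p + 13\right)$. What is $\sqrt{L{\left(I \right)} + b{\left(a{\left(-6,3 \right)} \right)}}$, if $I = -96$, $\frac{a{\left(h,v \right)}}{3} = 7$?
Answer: $9 \sqrt{197} \approx 126.32$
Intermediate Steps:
$a{\left(h,v \right)} = 21$ ($a{\left(h,v \right)} = 3 \cdot 7 = 21$)
$L{\left(p \right)} = 2 p \left(13 + p\right)$
$\sqrt{L{\left(I \right)} + b{\left(a{\left(-6,3 \right)} \right)}} = \sqrt{2 \left(-96\right) \left(13 - 96\right) + 21} = \sqrt{2 \left(-96\right) \left(-83\right) + 21} = \sqrt{15936 + 21} = \sqrt{15957} = 9 \sqrt{197}$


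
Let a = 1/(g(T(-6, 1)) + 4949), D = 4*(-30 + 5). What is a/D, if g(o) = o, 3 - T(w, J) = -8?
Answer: -1/496000 ≈ -2.0161e-6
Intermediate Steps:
D = -100 (D = 4*(-25) = -100)
T(w, J) = 11 (T(w, J) = 3 - 1*(-8) = 3 + 8 = 11)
a = 1/4960 (a = 1/(11 + 4949) = 1/4960 ≈ 0.00020161)
a/D = (1/4960)/(-100) = (1/4960)*(-1/100) = -1/496000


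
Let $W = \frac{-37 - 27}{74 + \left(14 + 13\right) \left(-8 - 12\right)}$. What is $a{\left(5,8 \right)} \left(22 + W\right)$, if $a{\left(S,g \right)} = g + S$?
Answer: $\frac{67054}{233} \approx 287.79$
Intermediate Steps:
$a{\left(S,g \right)} = S + g$
$W = \frac{32}{233}$ ($W = - \frac{64}{74 + 27 \left(-20\right)} = - \frac{64}{74 - 540} = - \frac{64}{-466} = \left(-64\right) \left(- \frac{1}{466}\right) = \frac{32}{233} \approx 0.13734$)
$a{\left(5,8 \right)} \left(22 + W\right) = \left(5 + 8\right) \left(22 + \frac{32}{233}\right) = 13 \cdot \frac{5158}{233} = \frac{67054}{233}$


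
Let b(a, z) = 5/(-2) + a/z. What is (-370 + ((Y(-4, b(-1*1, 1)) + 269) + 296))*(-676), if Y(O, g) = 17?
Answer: -143312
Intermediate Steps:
b(a, z) = -5/2 + a/z (b(a, z) = 5*(-1/2) + a/z = -5/2 + a/z)
(-370 + ((Y(-4, b(-1*1, 1)) + 269) + 296))*(-676) = (-370 + ((17 + 269) + 296))*(-676) = (-370 + (286 + 296))*(-676) = (-370 + 582)*(-676) = 212*(-676) = -143312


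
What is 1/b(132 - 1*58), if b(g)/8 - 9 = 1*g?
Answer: 1/664 ≈ 0.0015060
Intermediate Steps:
b(g) = 72 + 8*g (b(g) = 72 + 8*(1*g) = 72 + 8*g)
1/b(132 - 1*58) = 1/(72 + 8*(132 - 1*58)) = 1/(72 + 8*(132 - 58)) = 1/(72 + 8*74) = 1/(72 + 592) = 1/664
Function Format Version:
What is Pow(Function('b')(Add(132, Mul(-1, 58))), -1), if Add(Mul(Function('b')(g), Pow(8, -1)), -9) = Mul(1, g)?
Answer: Rational(1, 664) ≈ 0.0015060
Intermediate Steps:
Function('b')(g) = Add(72, Mul(8, g)) (Function('b')(g) = Add(72, Mul(8, Mul(1, g))) = Add(72, Mul(8, g)))
Pow(Function('b')(Add(132, Mul(-1, 58))), -1) = Pow(Add(72, Mul(8, Add(132, Mul(-1, 58)))), -1) = Pow(Add(72, Mul(8, Add(132, -58))), -1) = Pow(Add(72, Mul(8, 74)), -1) = Pow(Add(72, 592), -1) = Pow(664, -1) = Rational(1, 664)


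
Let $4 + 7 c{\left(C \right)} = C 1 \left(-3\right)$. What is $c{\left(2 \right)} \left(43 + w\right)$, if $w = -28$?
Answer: $- \frac{150}{7} \approx -21.429$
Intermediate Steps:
$c{\left(C \right)} = - \frac{4}{7} - \frac{3 C}{7}$ ($c{\left(C \right)} = - \frac{4}{7} + \frac{C 1 \left(-3\right)}{7} = - \frac{4}{7} + \frac{C \left(-3\right)}{7} = - \frac{4}{7} + \frac{\left(-3\right) C}{7} = - \frac{4}{7} - \frac{3 C}{7}$)
$c{\left(2 \right)} \left(43 + w\right) = \left(- \frac{4}{7} - \frac{6}{7}\right) \left(43 - 28\right) = \left(- \frac{4}{7} - \frac{6}{7}\right) 15 = \left(- \frac{10}{7}\right) 15 = - \frac{150}{7}$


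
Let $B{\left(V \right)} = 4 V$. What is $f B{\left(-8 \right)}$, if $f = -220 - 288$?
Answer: $16256$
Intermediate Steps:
$f = -508$ ($f = -220 - 288 = -508$)
$f B{\left(-8 \right)} = - 508 \cdot 4 \left(-8\right) = \left(-508\right) \left(-32\right) = 16256$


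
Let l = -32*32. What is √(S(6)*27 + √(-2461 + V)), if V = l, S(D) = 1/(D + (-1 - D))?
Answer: √(-27 + I*√3485) ≈ 4.354 + 6.7792*I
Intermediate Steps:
l = -1024
S(D) = -1 (S(D) = 1/(-1) = -1)
V = -1024
√(S(6)*27 + √(-2461 + V)) = √(-1*27 + √(-2461 - 1024)) = √(-27 + √(-3485)) = √(-27 + I*√3485)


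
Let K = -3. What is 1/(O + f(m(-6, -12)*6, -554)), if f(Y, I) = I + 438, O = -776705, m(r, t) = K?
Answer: -1/776821 ≈ -1.2873e-6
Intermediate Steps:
m(r, t) = -3
f(Y, I) = 438 + I
1/(O + f(m(-6, -12)*6, -554)) = 1/(-776705 + (438 - 554)) = 1/(-776705 - 116) = 1/(-776821) = -1/776821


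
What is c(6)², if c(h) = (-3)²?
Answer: 81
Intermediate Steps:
c(h) = 9
c(6)² = 9² = 81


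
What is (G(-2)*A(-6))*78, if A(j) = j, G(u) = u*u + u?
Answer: -936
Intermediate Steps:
G(u) = u + u² (G(u) = u² + u = u + u²)
(G(-2)*A(-6))*78 = (-2*(1 - 2)*(-6))*78 = (-2*(-1)*(-6))*78 = (2*(-6))*78 = -12*78 = -936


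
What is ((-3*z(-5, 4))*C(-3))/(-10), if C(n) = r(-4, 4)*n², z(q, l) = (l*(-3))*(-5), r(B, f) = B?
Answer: -648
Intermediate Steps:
z(q, l) = 15*l (z(q, l) = -3*l*(-5) = 15*l)
C(n) = -4*n²
((-3*z(-5, 4))*C(-3))/(-10) = ((-45*4)*(-4*(-3)²))/(-10) = ((-3*60)*(-4*9))*(-⅒) = -180*(-36)*(-⅒) = 6480*(-⅒) = -648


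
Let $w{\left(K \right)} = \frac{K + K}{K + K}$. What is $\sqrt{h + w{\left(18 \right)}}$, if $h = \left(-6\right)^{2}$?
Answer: $\sqrt{37} \approx 6.0828$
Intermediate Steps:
$w{\left(K \right)} = 1$ ($w{\left(K \right)} = \frac{2 K}{2 K} = 2 K \frac{1}{2 K} = 1$)
$h = 36$
$\sqrt{h + w{\left(18 \right)}} = \sqrt{36 + 1} = \sqrt{37}$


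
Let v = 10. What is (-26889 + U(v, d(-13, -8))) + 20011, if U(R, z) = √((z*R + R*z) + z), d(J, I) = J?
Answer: -6878 + I*√273 ≈ -6878.0 + 16.523*I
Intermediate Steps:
U(R, z) = √(z + 2*R*z) (U(R, z) = √((R*z + R*z) + z) = √(2*R*z + z) = √(z + 2*R*z))
(-26889 + U(v, d(-13, -8))) + 20011 = (-26889 + √(-13*(1 + 2*10))) + 20011 = (-26889 + √(-13*(1 + 20))) + 20011 = (-26889 + √(-13*21)) + 20011 = (-26889 + √(-273)) + 20011 = (-26889 + I*√273) + 20011 = -6878 + I*√273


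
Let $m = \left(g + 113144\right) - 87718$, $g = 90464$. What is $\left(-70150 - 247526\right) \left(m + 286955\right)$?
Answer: $-127974188220$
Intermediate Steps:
$m = 115890$ ($m = \left(90464 + 113144\right) - 87718 = 203608 - 87718 = 115890$)
$\left(-70150 - 247526\right) \left(m + 286955\right) = \left(-70150 - 247526\right) \left(115890 + 286955\right) = \left(-317676\right) 402845 = -127974188220$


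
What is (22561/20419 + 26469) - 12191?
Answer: 41652149/2917 ≈ 14279.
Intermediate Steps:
(22561/20419 + 26469) - 12191 = (22561*(1/20419) + 26469) - 12191 = (3223/2917 + 26469) - 12191 = 77213296/2917 - 12191 = 41652149/2917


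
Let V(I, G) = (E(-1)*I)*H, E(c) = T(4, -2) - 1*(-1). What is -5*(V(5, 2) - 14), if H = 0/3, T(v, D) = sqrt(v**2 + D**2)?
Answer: 70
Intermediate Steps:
T(v, D) = sqrt(D**2 + v**2)
E(c) = 1 + 2*sqrt(5) (E(c) = sqrt((-2)**2 + 4**2) - 1*(-1) = sqrt(4 + 16) + 1 = sqrt(20) + 1 = 2*sqrt(5) + 1 = 1 + 2*sqrt(5))
H = 0 (H = 0*(1/3) = 0)
V(I, G) = 0 (V(I, G) = ((1 + 2*sqrt(5))*I)*0 = (I*(1 + 2*sqrt(5)))*0 = 0)
-5*(V(5, 2) - 14) = -5*(0 - 14) = -5*(-14) = 70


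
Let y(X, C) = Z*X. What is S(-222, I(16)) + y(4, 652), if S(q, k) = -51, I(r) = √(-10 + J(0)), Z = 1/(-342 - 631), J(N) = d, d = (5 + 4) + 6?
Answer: -49627/973 ≈ -51.004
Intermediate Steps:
d = 15 (d = 9 + 6 = 15)
J(N) = 15
Z = -1/973 (Z = 1/(-973) = -1/973 ≈ -0.0010277)
I(r) = √5 (I(r) = √(-10 + 15) = √5)
y(X, C) = -X/973
S(-222, I(16)) + y(4, 652) = -51 - 1/973*4 = -51 - 4/973 = -49627/973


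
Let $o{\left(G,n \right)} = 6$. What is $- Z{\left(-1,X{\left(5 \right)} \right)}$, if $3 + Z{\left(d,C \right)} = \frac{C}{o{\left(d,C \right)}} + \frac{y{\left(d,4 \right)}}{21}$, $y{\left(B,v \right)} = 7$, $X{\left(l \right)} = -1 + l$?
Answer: $2$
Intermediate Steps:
$Z{\left(d,C \right)} = - \frac{8}{3} + \frac{C}{6}$ ($Z{\left(d,C \right)} = -3 + \left(\frac{C}{6} + \frac{7}{21}\right) = -3 + \left(C \frac{1}{6} + 7 \cdot \frac{1}{21}\right) = -3 + \left(\frac{C}{6} + \frac{1}{3}\right) = -3 + \left(\frac{1}{3} + \frac{C}{6}\right) = - \frac{8}{3} + \frac{C}{6}$)
$- Z{\left(-1,X{\left(5 \right)} \right)} = - (- \frac{8}{3} + \frac{-1 + 5}{6}) = - (- \frac{8}{3} + \frac{1}{6} \cdot 4) = - (- \frac{8}{3} + \frac{2}{3}) = \left(-1\right) \left(-2\right) = 2$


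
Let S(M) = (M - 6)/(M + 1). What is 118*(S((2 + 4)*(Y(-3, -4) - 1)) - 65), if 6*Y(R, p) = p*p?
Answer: -83898/11 ≈ -7627.1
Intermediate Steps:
Y(R, p) = p²/6 (Y(R, p) = (p*p)/6 = p²/6)
S(M) = (-6 + M)/(1 + M)
118*(S((2 + 4)*(Y(-3, -4) - 1)) - 65) = 118*((-6 + (2 + 4)*((⅙)*(-4)² - 1))/(1 + (2 + 4)*((⅙)*(-4)² - 1)) - 65) = 118*((-6 + 6*((⅙)*16 - 1))/(1 + 6*((⅙)*16 - 1)) - 65) = 118*((-6 + 6*(8/3 - 1))/(1 + 6*(8/3 - 1)) - 65) = 118*((-6 + 6*(5/3))/(1 + 6*(5/3)) - 65) = 118*((-6 + 10)/(1 + 10) - 65) = 118*(4/11 - 65) = 118*(-711/11) = -83898/11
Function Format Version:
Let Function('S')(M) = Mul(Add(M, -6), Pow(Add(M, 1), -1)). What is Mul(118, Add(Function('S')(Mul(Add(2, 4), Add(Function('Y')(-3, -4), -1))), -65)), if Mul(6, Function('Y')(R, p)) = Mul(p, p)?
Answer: Rational(-83898, 11) ≈ -7627.1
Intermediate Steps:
Function('Y')(R, p) = Mul(Rational(1, 6), Pow(p, 2)) (Function('Y')(R, p) = Mul(Rational(1, 6), Mul(p, p)) = Mul(Rational(1, 6), Pow(p, 2)))
Function('S')(M) = Mul(Pow(Add(1, M), -1), Add(-6, M)) (Function('S')(M) = Mul(Add(-6, M), Pow(Add(1, M), -1)) = Mul(Pow(Add(1, M), -1), Add(-6, M)))
Mul(118, Add(Function('S')(Mul(Add(2, 4), Add(Function('Y')(-3, -4), -1))), -65)) = Mul(118, Add(Mul(Pow(Add(1, Mul(Add(2, 4), Add(Mul(Rational(1, 6), Pow(-4, 2)), -1))), -1), Add(-6, Mul(Add(2, 4), Add(Mul(Rational(1, 6), Pow(-4, 2)), -1)))), -65)) = Mul(118, Add(Mul(Pow(Add(1, Mul(6, Add(Mul(Rational(1, 6), 16), -1))), -1), Add(-6, Mul(6, Add(Mul(Rational(1, 6), 16), -1)))), -65)) = Mul(118, Add(Mul(Pow(Add(1, Mul(6, Add(Rational(8, 3), -1))), -1), Add(-6, Mul(6, Add(Rational(8, 3), -1)))), -65)) = Mul(118, Add(Mul(Pow(Add(1, Mul(6, Rational(5, 3))), -1), Add(-6, Mul(6, Rational(5, 3)))), -65)) = Mul(118, Add(Mul(Pow(Add(1, 10), -1), Add(-6, 10)), -65)) = Mul(118, Add(Mul(Pow(11, -1), 4), -65)) = Mul(118, Add(Mul(Rational(1, 11), 4), -65)) = Mul(118, Add(Rational(4, 11), -65)) = Mul(118, Rational(-711, 11)) = Rational(-83898, 11)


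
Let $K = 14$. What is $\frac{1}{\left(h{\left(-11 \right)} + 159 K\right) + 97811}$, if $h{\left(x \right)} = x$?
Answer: $\frac{1}{100026} \approx 9.9974 \cdot 10^{-6}$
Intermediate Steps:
$\frac{1}{\left(h{\left(-11 \right)} + 159 K\right) + 97811} = \frac{1}{\left(-11 + 159 \cdot 14\right) + 97811} = \frac{1}{\left(-11 + 2226\right) + 97811} = \frac{1}{2215 + 97811} = \frac{1}{100026}$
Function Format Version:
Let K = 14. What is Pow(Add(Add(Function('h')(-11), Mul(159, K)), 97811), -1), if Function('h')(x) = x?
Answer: Rational(1, 100026) ≈ 9.9974e-6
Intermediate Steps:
Pow(Add(Add(Function('h')(-11), Mul(159, K)), 97811), -1) = Pow(Add(Add(-11, Mul(159, 14)), 97811), -1) = Pow(Add(Add(-11, 2226), 97811), -1) = Pow(Add(2215, 97811), -1) = Pow(100026, -1) = Rational(1, 100026)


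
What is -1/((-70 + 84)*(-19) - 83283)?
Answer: 1/83549 ≈ 1.1969e-5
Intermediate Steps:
-1/((-70 + 84)*(-19) - 83283) = -1/(14*(-19) - 83283) = -1/(-266 - 83283) = -1/(-83549) = -1*(-1/83549) = 1/83549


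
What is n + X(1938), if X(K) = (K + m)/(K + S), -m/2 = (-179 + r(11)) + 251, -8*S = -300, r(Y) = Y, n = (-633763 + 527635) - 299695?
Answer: -1603403129/3951 ≈ -4.0582e+5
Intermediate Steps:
n = -405823 (n = -106128 - 299695 = -405823)
S = 75/2 (S = -1/8*(-300) = 75/2 ≈ 37.500)
m = -166 (m = -2*((-179 + 11) + 251) = -2*(-168 + 251) = -2*83 = -166)
X(K) = (-166 + K)/(75/2 + K) (X(K) = (K - 166)/(K + 75/2) = (-166 + K)/(75/2 + K))
n + X(1938) = -405823 + 2*(-166 + 1938)/(75 + 2*1938) = -405823 + 2*1772/(75 + 3876) = -405823 + 2*1772/3951 = -405823 + 2*(1/3951)*1772 = -405823 + 3544/3951 = -1603403129/3951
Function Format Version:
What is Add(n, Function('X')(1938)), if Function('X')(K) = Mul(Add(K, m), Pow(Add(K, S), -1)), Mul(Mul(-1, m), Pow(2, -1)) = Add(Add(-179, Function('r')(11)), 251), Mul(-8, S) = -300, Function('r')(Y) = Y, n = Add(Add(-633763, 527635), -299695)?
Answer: Rational(-1603403129, 3951) ≈ -4.0582e+5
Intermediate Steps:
n = -405823 (n = Add(-106128, -299695) = -405823)
S = Rational(75, 2) (S = Mul(Rational(-1, 8), -300) = Rational(75, 2) ≈ 37.500)
m = -166 (m = Mul(-2, Add(Add(-179, 11), 251)) = Mul(-2, Add(-168, 251)) = Mul(-2, 83) = -166)
Function('X')(K) = Mul(Pow(Add(Rational(75, 2), K), -1), Add(-166, K)) (Function('X')(K) = Mul(Add(K, -166), Pow(Add(K, Rational(75, 2)), -1)) = Mul(Add(-166, K), Pow(Add(Rational(75, 2), K), -1)) = Mul(Pow(Add(Rational(75, 2), K), -1), Add(-166, K)))
Add(n, Function('X')(1938)) = Add(-405823, Mul(2, Pow(Add(75, Mul(2, 1938)), -1), Add(-166, 1938))) = Add(-405823, Mul(2, Pow(Add(75, 3876), -1), 1772)) = Add(-405823, Mul(2, Pow(3951, -1), 1772)) = Add(-405823, Mul(2, Rational(1, 3951), 1772)) = Add(-405823, Rational(3544, 3951)) = Rational(-1603403129, 3951)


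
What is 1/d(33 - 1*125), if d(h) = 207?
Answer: 1/207 ≈ 0.0048309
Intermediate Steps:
1/d(33 - 1*125) = 1/207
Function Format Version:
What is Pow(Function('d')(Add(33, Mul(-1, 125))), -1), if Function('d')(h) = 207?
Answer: Rational(1, 207) ≈ 0.0048309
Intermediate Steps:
Pow(Function('d')(Add(33, Mul(-1, 125))), -1) = Pow(207, -1) = Rational(1, 207)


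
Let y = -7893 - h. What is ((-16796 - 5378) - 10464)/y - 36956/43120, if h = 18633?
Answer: 53381963/142975140 ≈ 0.37337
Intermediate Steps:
y = -26526 (y = -7893 - 1*18633 = -7893 - 18633 = -26526)
((-16796 - 5378) - 10464)/y - 36956/43120 = ((-16796 - 5378) - 10464)/(-26526) - 36956/43120 = (-22174 - 10464)*(-1/26526) - 36956*1/43120 = -32638*(-1/26526) - 9239/10780 = 16319/13263 - 9239/10780 = 53381963/142975140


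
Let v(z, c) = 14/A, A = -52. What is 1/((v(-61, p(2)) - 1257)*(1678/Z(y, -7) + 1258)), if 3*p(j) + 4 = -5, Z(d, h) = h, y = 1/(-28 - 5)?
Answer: -91/116503596 ≈ -7.8109e-7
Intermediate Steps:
y = -1/33 (y = 1/(-33) = -1/33 ≈ -0.030303)
p(j) = -3 (p(j) = -4/3 + (⅓)*(-5) = -4/3 - 5/3 = -3)
v(z, c) = -7/26 (v(z, c) = 14/(-52) = 14*(-1/52) = -7/26)
1/((v(-61, p(2)) - 1257)*(1678/Z(y, -7) + 1258)) = 1/((-7/26 - 1257)*(1678/(-7) + 1258)) = 1/(-32689*(1678*(-⅐) + 1258)/26) = 1/(-32689*(-1678/7 + 1258)/26) = 1/(-32689/26*7128/7) = 1/(-116503596/91) = -91/116503596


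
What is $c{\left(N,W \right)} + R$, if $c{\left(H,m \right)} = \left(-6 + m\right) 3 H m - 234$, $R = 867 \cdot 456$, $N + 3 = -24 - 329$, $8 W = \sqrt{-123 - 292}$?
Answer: $\frac{6432693}{16} + 801 i \sqrt{415} \approx 4.0204 \cdot 10^{5} + 16318.0 i$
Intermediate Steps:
$W = \frac{i \sqrt{415}}{8}$ ($W = \frac{\sqrt{-123 - 292}}{8} = \frac{\sqrt{-415}}{8} = \frac{i \sqrt{415}}{8} \approx 2.5464 i$)
$N = -356$ ($N = -3 - 353 = -356$)
$R = 395352$
$c{\left(H,m \right)} = -234 + H m \left(-18 + 3 m\right)$ ($c{\left(H,m \right)} = \left(-18 + 3 m\right) H m - 234 = H \left(-18 + 3 m\right) m - 234 = H m \left(-18 + 3 m\right) - 234 = -234 + H m \left(-18 + 3 m\right)$)
$c{\left(N,W \right)} + R = \left(-234 - - 6408 \frac{i \sqrt{415}}{8} + 3 \left(-356\right) \left(\frac{i \sqrt{415}}{8}\right)^{2}\right) + 395352 = \left(-234 + 801 i \sqrt{415} + 3 \left(-356\right) \left(- \frac{415}{64}\right)\right) + 395352 = \left(-234 + 801 i \sqrt{415} + \frac{110805}{16}\right) + 395352 = \left(\frac{107061}{16} + 801 i \sqrt{415}\right) + 395352 = \frac{6432693}{16} + 801 i \sqrt{415}$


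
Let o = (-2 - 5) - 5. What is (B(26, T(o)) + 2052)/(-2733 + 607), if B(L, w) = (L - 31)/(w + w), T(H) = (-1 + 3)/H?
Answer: -2067/2126 ≈ -0.97225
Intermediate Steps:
o = -12 (o = -7 - 5 = -12)
T(H) = 2/H
B(L, w) = (-31 + L)/(2*w) (B(L, w) = (-31 + L)/((2*w)) = (-31 + L)*(1/(2*w)) = (-31 + L)/(2*w))
(B(26, T(o)) + 2052)/(-2733 + 607) = ((-31 + 26)/(2*((2/(-12)))) + 2052)/(-2733 + 607) = ((½)*(-5)/(2*(-1/12)) + 2052)/(-2126) = ((½)*(-5)/(-⅙) + 2052)*(-1/2126) = ((½)*(-6)*(-5) + 2052)*(-1/2126) = (15 + 2052)*(-1/2126) = 2067*(-1/2126) = -2067/2126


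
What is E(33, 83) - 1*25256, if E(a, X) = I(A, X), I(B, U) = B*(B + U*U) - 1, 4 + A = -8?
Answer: -107781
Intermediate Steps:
A = -12 (A = -4 - 8 = -12)
I(B, U) = -1 + B*(B + U²) (I(B, U) = B*(B + U²) - 1 = -1 + B*(B + U²))
E(a, X) = 143 - 12*X² (E(a, X) = -1 + (-12)² - 12*X² = -1 + 144 - 12*X² = 143 - 12*X²)
E(33, 83) - 1*25256 = (143 - 12*83²) - 1*25256 = (143 - 12*6889) - 25256 = (143 - 82668) - 25256 = -82525 - 25256 = -107781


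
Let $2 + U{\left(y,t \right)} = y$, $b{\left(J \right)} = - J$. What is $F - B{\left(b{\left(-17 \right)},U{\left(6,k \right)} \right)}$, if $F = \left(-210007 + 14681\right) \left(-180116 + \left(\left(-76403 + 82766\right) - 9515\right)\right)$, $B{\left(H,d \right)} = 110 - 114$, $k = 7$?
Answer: $35797005372$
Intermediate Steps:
$U{\left(y,t \right)} = -2 + y$
$B{\left(H,d \right)} = -4$
$F = 35797005368$ ($F = - 195326 \left(-180116 + \left(6363 - 9515\right)\right) = - 195326 \left(-180116 - 3152\right) = \left(-195326\right) \left(-183268\right) = 35797005368$)
$F - B{\left(b{\left(-17 \right)},U{\left(6,k \right)} \right)} = 35797005368 - -4 = 35797005368 + 4 = 35797005372$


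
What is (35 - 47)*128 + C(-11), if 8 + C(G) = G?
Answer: -1555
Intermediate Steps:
C(G) = -8 + G
(35 - 47)*128 + C(-11) = (35 - 47)*128 + (-8 - 11) = -12*128 - 19 = -1536 - 19 = -1555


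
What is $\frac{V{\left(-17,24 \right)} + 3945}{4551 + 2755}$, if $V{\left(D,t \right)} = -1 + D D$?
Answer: $\frac{4233}{7306} \approx 0.57939$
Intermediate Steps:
$V{\left(D,t \right)} = -1 + D^{2}$
$\frac{V{\left(-17,24 \right)} + 3945}{4551 + 2755} = \frac{\left(-1 + \left(-17\right)^{2}\right) + 3945}{4551 + 2755} = \frac{\left(-1 + 289\right) + 3945}{7306} = \left(288 + 3945\right) \frac{1}{7306} = 4233 \cdot \frac{1}{7306} = \frac{4233}{7306}$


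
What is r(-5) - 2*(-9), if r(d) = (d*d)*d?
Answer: -107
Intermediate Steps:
r(d) = d³ (r(d) = d²*d = d³)
r(-5) - 2*(-9) = (-5)³ - 2*(-9) = -125 + 18 = -107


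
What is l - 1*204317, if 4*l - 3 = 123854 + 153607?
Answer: -134951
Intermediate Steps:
l = 69366 (l = ¾ + (123854 + 153607)/4 = ¾ + (¼)*277461 = ¾ + 277461/4 = 69366)
l - 1*204317 = 69366 - 1*204317 = 69366 - 204317 = -134951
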